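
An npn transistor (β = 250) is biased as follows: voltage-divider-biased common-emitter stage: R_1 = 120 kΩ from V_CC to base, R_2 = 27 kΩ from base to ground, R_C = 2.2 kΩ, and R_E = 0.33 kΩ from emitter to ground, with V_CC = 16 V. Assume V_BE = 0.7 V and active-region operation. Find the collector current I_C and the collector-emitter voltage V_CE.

Thevenize the base divider: V_Th = V_CC·R_2/(R_1+R_2) = 16×27/147 = 2.94 V, R_Th = R_1‖R_2 = 22 kΩ.
Base-emitter loop: V_Th = I_B·R_Th + V_BE + (β+1)I_B·R_E, so I_B = (2.94 − 0.7) / (22 + 251×0.33) = 0.0213 mA.
I_C = β·I_B = 250×0.0213 = 5.34 mA, and I_E = (β+1)I_B = 5.36 mA.
V_CE = V_CC − I_C·R_C − I_E·R_E = 16 − 5.34×2.2 − 5.36×0.33 = 2.49 V.
V_CE = 2.49 V > 0.2 V confirms active-region operation.

I_C ≈ 5.3 mA, V_CE ≈ 2.5 V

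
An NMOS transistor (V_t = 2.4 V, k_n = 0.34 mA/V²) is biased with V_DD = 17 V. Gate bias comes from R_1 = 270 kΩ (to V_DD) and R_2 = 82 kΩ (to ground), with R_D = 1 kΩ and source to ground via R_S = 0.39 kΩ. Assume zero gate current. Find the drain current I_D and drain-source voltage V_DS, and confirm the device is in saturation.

V_G = V_DD·R_2/(R_1+R_2) = 17×82/352 = 3.96 V.
Assume saturation: I_D = (k_n/2)(V_GS − V_t)² with V_GS = V_G − I_D·R_S = 3.96 − 0.39·I_D.
Substituting gives 0.0259·I_D² − 1.21·I_D + 0.414 = 0, with roots I_D = 0.345 or 46.3 mA.
The root I_D = 46.3 mA gives V_GS = -14.1 V ≤ V_t, so take I_D = 0.345 mA.
Then V_GS = 3.83 V and V_DS = V_DD − I_D(R_D+R_S) = 17 − 0.345×1.39 = 16.5 V.
Saturation requires V_DS ≥ V_GS − V_t = 1.43 V; 16.5 ≥ 1.43 ✓.

I_D ≈ 0.35 mA, V_DS ≈ 17 V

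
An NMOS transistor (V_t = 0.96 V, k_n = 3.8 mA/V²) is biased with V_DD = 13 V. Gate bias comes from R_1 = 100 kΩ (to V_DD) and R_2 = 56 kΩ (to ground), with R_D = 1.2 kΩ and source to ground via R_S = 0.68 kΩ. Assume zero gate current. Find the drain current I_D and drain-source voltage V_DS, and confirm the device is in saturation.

V_G = V_DD·R_2/(R_1+R_2) = 13×56/156 = 4.67 V.
Assume saturation: I_D = (k_n/2)(V_GS − V_t)² with V_GS = V_G − I_D·R_S = 4.67 − 0.68·I_D.
Substituting gives 0.879·I_D² − 10.6·I_D + 26.1 = 0, with roots I_D = 3.47 or 8.58 mA.
The root I_D = 8.58 mA gives V_GS = -1.16 V ≤ V_t, so take I_D = 3.47 mA.
Then V_GS = 2.31 V and V_DS = V_DD − I_D(R_D+R_S) = 13 − 3.47×1.88 = 6.49 V.
Saturation requires V_DS ≥ V_GS − V_t = 1.35 V; 6.49 ≥ 1.35 ✓.

I_D ≈ 3.5 mA, V_DS ≈ 6.5 V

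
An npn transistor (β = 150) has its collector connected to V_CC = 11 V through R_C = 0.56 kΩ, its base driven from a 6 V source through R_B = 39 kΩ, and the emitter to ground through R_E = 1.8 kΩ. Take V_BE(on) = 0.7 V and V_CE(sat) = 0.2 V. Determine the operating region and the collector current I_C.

Assume active. Base-emitter loop: I_B = (V_BB − V_BE)/(R_B + (β+1)R_E) = (6 − 0.7)/(39 + 151×1.8) = 0.0171 mA.
I_C = β·I_B = 150×0.0171 = 2.56 mA.
V_CE = V_CC − I_C·R_C − I_E·R_E = 11 − 2.56×0.56 − 2.57×1.8 = 4.93 V > V_CE(sat), so the active-region assumption holds.

active; I_C ≈ 2.6 mA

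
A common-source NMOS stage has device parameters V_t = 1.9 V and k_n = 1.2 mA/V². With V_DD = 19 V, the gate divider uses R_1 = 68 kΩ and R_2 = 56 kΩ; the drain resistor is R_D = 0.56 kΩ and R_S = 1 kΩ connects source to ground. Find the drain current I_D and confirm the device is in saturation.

V_G = V_DD·R_2/(R_1+R_2) = 19×56/124 = 8.58 V.
Assume saturation: I_D = (k_n/2)(V_GS − V_t)² with V_GS = V_G − I_D·R_S = 8.58 − 1·I_D.
Substituting gives 0.6·I_D² − 9.02·I_D + 26.8 = 0, with roots I_D = 4.07 or 11 mA.
The root I_D = 11 mA gives V_GS = -2.37 V ≤ V_t, so take I_D = 4.07 mA.
Then V_GS = 4.51 V and V_DS = V_DD − I_D(R_D+R_S) = 19 − 4.07×1.56 = 12.6 V.
Saturation requires V_DS ≥ V_GS − V_t = 2.61 V; 12.6 ≥ 2.61 ✓.

I_D ≈ 4.1 mA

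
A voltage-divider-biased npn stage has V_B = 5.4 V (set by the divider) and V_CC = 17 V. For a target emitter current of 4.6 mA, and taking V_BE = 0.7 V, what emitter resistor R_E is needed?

V_E = V_B − V_BE = 5.4 − 0.7 = 4.7 V.
R_E = V_E / I_E = 4.7 / 4.6 = 1.02 kΩ.

R_E ≈ 1 kΩ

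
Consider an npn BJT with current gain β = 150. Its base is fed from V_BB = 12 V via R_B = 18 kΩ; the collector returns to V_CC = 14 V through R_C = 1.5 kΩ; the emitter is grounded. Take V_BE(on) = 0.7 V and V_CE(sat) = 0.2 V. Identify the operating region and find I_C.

saturation; I_C ≈ 9.2 mA

Assume active: I_B = (12 − 0.7)/18 = 0.628 mA, giving I_C = β·I_B = 94.2 mA.
But then V_CE = 14 − 94.2×1.5 = -127 V < V_CE(sat) = 0.2 V — impossible in the active region.
So the transistor is saturated. With V_CE = 0.2 V, I_C = (V_CC − 0.2)/R_C = 13.8/1.5 = 9.2 mA.
Check: β·I_B = 94.2 mA > I_C = 9.2 mA, confirming saturation.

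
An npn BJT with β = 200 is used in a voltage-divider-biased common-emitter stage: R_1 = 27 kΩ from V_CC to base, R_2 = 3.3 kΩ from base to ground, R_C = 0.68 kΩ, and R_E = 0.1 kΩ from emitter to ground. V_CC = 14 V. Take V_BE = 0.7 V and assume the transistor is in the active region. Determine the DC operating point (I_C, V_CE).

Thevenize the base divider: V_Th = V_CC·R_2/(R_1+R_2) = 14×3.3/30.3 = 1.52 V, R_Th = R_1‖R_2 = 2.94 kΩ.
Base-emitter loop: V_Th = I_B·R_Th + V_BE + (β+1)I_B·R_E, so I_B = (1.52 − 0.7) / (2.94 + 201×0.1) = 0.0358 mA.
I_C = β·I_B = 200×0.0358 = 7.16 mA, and I_E = (β+1)I_B = 7.19 mA.
V_CE = V_CC − I_C·R_C − I_E·R_E = 14 − 7.16×0.68 − 7.19×0.1 = 8.41 V.
V_CE = 8.41 V > 0.2 V confirms active-region operation.

I_C ≈ 7.2 mA, V_CE ≈ 8.4 V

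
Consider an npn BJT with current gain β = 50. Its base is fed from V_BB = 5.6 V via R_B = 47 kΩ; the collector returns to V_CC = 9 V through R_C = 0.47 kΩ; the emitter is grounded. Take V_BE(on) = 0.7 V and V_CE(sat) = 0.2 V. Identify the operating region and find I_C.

active; I_C ≈ 5.2 mA

Assume active. Base-emitter loop: I_B = (V_BB − V_BE)/R_B = (5.6 − 0.7)/47 = 0.104 mA.
I_C = β·I_B = 50×0.104 = 5.21 mA.
V_CE = V_CC − I_C·R_C = 9 − 5.21×0.47 = 6.55 V > V_CE(sat), so the active-region assumption holds.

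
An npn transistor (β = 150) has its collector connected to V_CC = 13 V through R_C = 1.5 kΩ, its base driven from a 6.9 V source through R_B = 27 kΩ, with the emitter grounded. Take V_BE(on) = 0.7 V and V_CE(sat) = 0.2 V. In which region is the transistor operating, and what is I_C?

Assume active: I_B = (6.9 − 0.7)/27 = 0.23 mA, giving I_C = β·I_B = 34.4 mA.
But then V_CE = 13 − 34.4×1.5 = -38.7 V < V_CE(sat) = 0.2 V — impossible in the active region.
So the transistor is saturated. With V_CE = 0.2 V, I_C = (V_CC − 0.2)/R_C = 12.8/1.5 = 8.53 mA.
Check: β·I_B = 34.4 mA > I_C = 8.53 mA, confirming saturation.

saturation; I_C ≈ 8.5 mA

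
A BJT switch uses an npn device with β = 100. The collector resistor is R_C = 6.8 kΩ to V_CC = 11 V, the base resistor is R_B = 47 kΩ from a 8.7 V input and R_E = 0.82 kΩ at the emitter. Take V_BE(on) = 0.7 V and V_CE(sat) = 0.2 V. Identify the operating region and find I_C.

Assume active: I_B = (8.7 − 0.7)/(47 + 101×0.82) = 0.0616 mA, I_C = β·I_B = 6.16 mA.
Then V_CE = 11 − 6.16×6.8 − 6.22×0.82 = -36 V < 0.2 V — the active assumption fails.
Re-solve with V_CE = 0.2 V. KCL at the emitter: V_E/R_E = (V_BB−0.7−V_E)/R_B + (V_CC−0.2−V_E)/R_C, giving V_E = 1.27 V.
I_C = (V_CC − 0.2 − V_E)/R_C = (10.8 − 1.27)/6.8 = 1.4 mA.
Check: I_B = (8 − 1.27)/47 = 0.143 mA, and β·I_B = 14.3 mA > I_C, confirming saturation.

saturation; I_C ≈ 1.4 mA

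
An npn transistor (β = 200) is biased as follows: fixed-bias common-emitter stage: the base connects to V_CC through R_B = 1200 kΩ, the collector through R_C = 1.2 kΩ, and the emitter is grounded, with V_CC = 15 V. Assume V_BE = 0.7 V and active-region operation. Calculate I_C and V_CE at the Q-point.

I_C ≈ 2.4 mA, V_CE ≈ 12 V

Base loop: V_CC = I_B·R_B + V_BE, so I_B = (15 − 0.7)/1200 kΩ = 0.0119 mA.
In the active region I_C = β·I_B = 200 × 0.0119 = 2.38 mA.
Collector loop: V_CE = V_CC − I_C·R_C = 15 − 2.38×1.2 = 12.1 V.
Since V_CE = 12.1 V > V_CE(sat) ≈ 0.2 V, the transistor is in the active region as assumed.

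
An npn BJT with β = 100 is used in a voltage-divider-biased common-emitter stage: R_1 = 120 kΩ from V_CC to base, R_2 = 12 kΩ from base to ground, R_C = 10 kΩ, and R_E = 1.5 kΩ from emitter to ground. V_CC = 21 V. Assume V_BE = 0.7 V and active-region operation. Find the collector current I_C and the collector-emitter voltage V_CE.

Thevenize the base divider: V_Th = V_CC·R_2/(R_1+R_2) = 21×12/132 = 1.91 V, R_Th = R_1‖R_2 = 10.9 kΩ.
Base-emitter loop: V_Th = I_B·R_Th + V_BE + (β+1)I_B·R_E, so I_B = (1.91 − 0.7) / (10.9 + 101×1.5) = 0.00744 mA.
I_C = β·I_B = 100×0.00744 = 0.744 mA, and I_E = (β+1)I_B = 0.752 mA.
V_CE = V_CC − I_C·R_C − I_E·R_E = 21 − 0.744×10 − 0.752×1.5 = 12.4 V.
V_CE = 12.4 V > 0.2 V confirms active-region operation.

I_C ≈ 0.74 mA, V_CE ≈ 12 V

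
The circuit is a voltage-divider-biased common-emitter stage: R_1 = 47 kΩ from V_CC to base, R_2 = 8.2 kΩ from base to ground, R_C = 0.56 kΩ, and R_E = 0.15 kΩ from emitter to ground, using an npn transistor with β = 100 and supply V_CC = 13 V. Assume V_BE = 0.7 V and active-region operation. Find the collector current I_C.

I_C ≈ 5.6 mA

Thevenize the base divider: V_Th = V_CC·R_2/(R_1+R_2) = 13×8.2/55.2 = 1.93 V, R_Th = R_1‖R_2 = 6.98 kΩ.
Base-emitter loop: V_Th = I_B·R_Th + V_BE + (β+1)I_B·R_E, so I_B = (1.93 − 0.7) / (6.98 + 101×0.15) = 0.0556 mA.
I_C = β·I_B = 100×0.0556 = 5.56 mA, and I_E = (β+1)I_B = 5.62 mA.
V_CE = V_CC − I_C·R_C − I_E·R_E = 13 − 5.56×0.56 − 5.62×0.15 = 9.04 V.
V_CE = 9.04 V > 0.2 V confirms active-region operation.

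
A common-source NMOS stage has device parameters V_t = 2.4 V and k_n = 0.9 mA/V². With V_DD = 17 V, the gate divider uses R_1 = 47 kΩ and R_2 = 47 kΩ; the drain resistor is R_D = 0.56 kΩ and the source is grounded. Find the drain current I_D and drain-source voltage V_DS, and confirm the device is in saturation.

I_D ≈ 17 mA, V_DS ≈ 7.6 V

V_G = V_DD·R_2/(R_1+R_2) = 17×47/94 = 8.5 V. With the source grounded, V_GS = V_G = 8.5 V.
Assume saturation: I_D = (k_n/2)(V_GS − V_t)² = (0.9/2)×(8.5 − 2.4)² = 0.45×6.1² = 16.7 mA.
V_DS = V_DD − I_D·R_D = 17 − 16.7×0.56 = 7.62 V.
Saturation requires V_DS ≥ V_GS − V_t = 6.1 V; 7.62 ≥ 6.1 ✓.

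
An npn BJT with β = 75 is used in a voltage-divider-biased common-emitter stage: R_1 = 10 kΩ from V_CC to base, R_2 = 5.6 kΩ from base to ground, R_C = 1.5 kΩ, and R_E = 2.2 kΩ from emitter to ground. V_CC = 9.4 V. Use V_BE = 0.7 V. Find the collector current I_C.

Thevenize the base divider: V_Th = V_CC·R_2/(R_1+R_2) = 9.4×5.6/15.6 = 3.37 V, R_Th = R_1‖R_2 = 3.59 kΩ.
Base-emitter loop: V_Th = I_B·R_Th + V_BE + (β+1)I_B·R_E, so I_B = (3.37 − 0.7) / (3.59 + 76×2.2) = 0.0157 mA.
I_C = β·I_B = 75×0.0157 = 1.17 mA, and I_E = (β+1)I_B = 1.19 mA.
V_CE = V_CC − I_C·R_C − I_E·R_E = 9.4 − 1.17×1.5 − 1.19×2.2 = 5.02 V.
V_CE = 5.02 V > 0.2 V confirms active-region operation.

I_C ≈ 1.2 mA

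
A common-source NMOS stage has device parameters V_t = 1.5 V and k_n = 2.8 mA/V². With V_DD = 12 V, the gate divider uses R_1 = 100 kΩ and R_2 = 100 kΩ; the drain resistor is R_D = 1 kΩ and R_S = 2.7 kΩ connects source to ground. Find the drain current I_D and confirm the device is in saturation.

I_D ≈ 1.3 mA

V_G = V_DD·R_2/(R_1+R_2) = 12×100/200 = 6 V.
Assume saturation: I_D = (k_n/2)(V_GS − V_t)² with V_GS = V_G − I_D·R_S = 6 − 2.7·I_D.
Substituting gives 10.2·I_D² − 35·I_D + 28.3 = 0, with roots I_D = 1.31 or 2.12 mA.
The root I_D = 2.12 mA gives V_GS = 0.269 V ≤ V_t, so take I_D = 1.31 mA.
Then V_GS = 2.47 V and V_DS = V_DD − I_D(R_D+R_S) = 12 − 1.31×3.7 = 7.16 V.
Saturation requires V_DS ≥ V_GS − V_t = 0.967 V; 7.16 ≥ 0.967 ✓.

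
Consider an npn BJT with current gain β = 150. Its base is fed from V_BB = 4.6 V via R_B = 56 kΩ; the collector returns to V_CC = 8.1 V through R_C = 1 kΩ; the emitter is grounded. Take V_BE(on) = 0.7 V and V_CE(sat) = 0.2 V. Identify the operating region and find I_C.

saturation; I_C ≈ 7.9 mA

Assume active: I_B = (4.6 − 0.7)/56 = 0.0696 mA, giving I_C = β·I_B = 10.4 mA.
But then V_CE = 8.1 − 10.4×1 = -2.35 V < V_CE(sat) = 0.2 V — impossible in the active region.
So the transistor is saturated. With V_CE = 0.2 V, I_C = (V_CC − 0.2)/R_C = 7.9/1 = 7.9 mA.
Check: β·I_B = 10.4 mA > I_C = 7.9 mA, confirming saturation.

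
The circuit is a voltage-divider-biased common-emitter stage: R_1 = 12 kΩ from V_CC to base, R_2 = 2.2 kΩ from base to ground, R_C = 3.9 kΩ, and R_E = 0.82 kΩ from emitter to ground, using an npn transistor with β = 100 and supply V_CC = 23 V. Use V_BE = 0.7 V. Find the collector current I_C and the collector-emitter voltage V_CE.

Thevenize the base divider: V_Th = V_CC·R_2/(R_1+R_2) = 23×2.2/14.2 = 3.56 V, R_Th = R_1‖R_2 = 1.86 kΩ.
Base-emitter loop: V_Th = I_B·R_Th + V_BE + (β+1)I_B·R_E, so I_B = (3.56 − 0.7) / (1.86 + 101×0.82) = 0.0338 mA.
I_C = β·I_B = 100×0.0338 = 3.38 mA, and I_E = (β+1)I_B = 3.42 mA.
V_CE = V_CC − I_C·R_C − I_E·R_E = 23 − 3.38×3.9 − 3.42×0.82 = 7.01 V.
V_CE = 7.01 V > 0.2 V confirms active-region operation.

I_C ≈ 3.4 mA, V_CE ≈ 7 V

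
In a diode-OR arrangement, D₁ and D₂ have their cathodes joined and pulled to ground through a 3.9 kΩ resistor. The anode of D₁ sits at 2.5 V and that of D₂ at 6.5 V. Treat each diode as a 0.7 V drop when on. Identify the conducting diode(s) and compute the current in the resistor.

Assume both conduct. Then node N would need to be at both 2.5−0.7 = 1.8 V and 6.5−0.7 = 5.8 V, which is impossible.
Assume only D₂ conducts: V_N = 6.5 − 0.7 = 5.8 V, so I_R = 5.8/3.9 = 1.49 mA.
Check D₁: its anode-to-cathode voltage is 2.5 − 5.8 = -3.3 V < 0.7 V, so it is off. The assumption is consistent.

Only D₂ conducts; I_R ≈ 1.5 mA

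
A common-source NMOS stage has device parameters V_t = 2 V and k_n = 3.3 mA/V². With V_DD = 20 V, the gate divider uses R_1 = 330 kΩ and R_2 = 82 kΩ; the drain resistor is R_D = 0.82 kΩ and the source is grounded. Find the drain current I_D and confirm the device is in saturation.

I_D ≈ 6.5 mA

V_G = V_DD·R_2/(R_1+R_2) = 20×82/412 = 3.98 V. With the source grounded, V_GS = V_G = 3.98 V.
Assume saturation: I_D = (k_n/2)(V_GS − V_t)² = (3.3/2)×(3.98 − 2)² = 1.65×1.98² = 6.47 mA.
V_DS = V_DD − I_D·R_D = 20 − 6.47×0.82 = 14.7 V.
Saturation requires V_DS ≥ V_GS − V_t = 1.98 V; 14.7 ≥ 1.98 ✓.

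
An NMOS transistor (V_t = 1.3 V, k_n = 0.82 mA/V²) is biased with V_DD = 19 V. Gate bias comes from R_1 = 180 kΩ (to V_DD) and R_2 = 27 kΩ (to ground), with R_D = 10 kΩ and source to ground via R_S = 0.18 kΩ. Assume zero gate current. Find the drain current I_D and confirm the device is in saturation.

V_G = V_DD·R_2/(R_1+R_2) = 19×27/207 = 2.48 V.
Assume saturation: I_D = (k_n/2)(V_GS − V_t)² with V_GS = V_G − I_D·R_S = 2.48 − 0.18·I_D.
Substituting gives 0.0133·I_D² − 1.17·I_D + 0.569 = 0, with roots I_D = 0.488 or 87.9 mA.
The root I_D = 87.9 mA gives V_GS = -13.3 V ≤ V_t, so take I_D = 0.488 mA.
Then V_GS = 2.39 V and V_DS = V_DD − I_D(R_D+R_S) = 19 − 0.488×10.2 = 14 V.
Saturation requires V_DS ≥ V_GS − V_t = 1.09 V; 14 ≥ 1.09 ✓.

I_D ≈ 0.49 mA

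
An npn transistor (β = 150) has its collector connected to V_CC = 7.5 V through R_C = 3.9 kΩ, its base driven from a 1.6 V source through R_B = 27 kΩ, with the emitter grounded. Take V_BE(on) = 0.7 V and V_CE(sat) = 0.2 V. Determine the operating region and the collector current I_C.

saturation; I_C ≈ 1.9 mA

Assume active: I_B = (1.6 − 0.7)/27 = 0.0333 mA, giving I_C = β·I_B = 5 mA.
But then V_CE = 7.5 − 5×3.9 = -12 V < V_CE(sat) = 0.2 V — impossible in the active region.
So the transistor is saturated. With V_CE = 0.2 V, I_C = (V_CC − 0.2)/R_C = 7.3/3.9 = 1.87 mA.
Check: β·I_B = 5 mA > I_C = 1.87 mA, confirming saturation.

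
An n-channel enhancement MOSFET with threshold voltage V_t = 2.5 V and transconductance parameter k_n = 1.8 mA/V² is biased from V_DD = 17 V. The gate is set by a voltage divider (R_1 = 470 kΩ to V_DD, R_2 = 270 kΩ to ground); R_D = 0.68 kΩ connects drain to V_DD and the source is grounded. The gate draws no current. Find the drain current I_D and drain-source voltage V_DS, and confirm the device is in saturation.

V_G = V_DD·R_2/(R_1+R_2) = 17×270/740 = 6.2 V. With the source grounded, V_GS = V_G = 6.2 V.
Assume saturation: I_D = (k_n/2)(V_GS − V_t)² = (1.8/2)×(6.2 − 2.5)² = 0.9×3.7² = 12.3 mA.
V_DS = V_DD − I_D·R_D = 17 − 12.3×0.68 = 8.61 V.
Saturation requires V_DS ≥ V_GS − V_t = 3.7 V; 8.61 ≥ 3.7 ✓.

I_D ≈ 12 mA, V_DS ≈ 8.6 V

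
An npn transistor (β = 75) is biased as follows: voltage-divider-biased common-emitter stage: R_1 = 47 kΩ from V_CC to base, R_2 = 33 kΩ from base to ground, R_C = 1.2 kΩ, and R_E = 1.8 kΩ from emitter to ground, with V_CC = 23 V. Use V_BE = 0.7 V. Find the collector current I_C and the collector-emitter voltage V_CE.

I_C ≈ 4.2 mA, V_CE ≈ 10 V

Thevenize the base divider: V_Th = V_CC·R_2/(R_1+R_2) = 23×33/80 = 9.49 V, R_Th = R_1‖R_2 = 19.4 kΩ.
Base-emitter loop: V_Th = I_B·R_Th + V_BE + (β+1)I_B·R_E, so I_B = (9.49 − 0.7) / (19.4 + 76×1.8) = 0.0563 mA.
I_C = β·I_B = 75×0.0563 = 4.22 mA, and I_E = (β+1)I_B = 4.28 mA.
V_CE = V_CC − I_C·R_C − I_E·R_E = 23 − 4.22×1.2 − 4.28×1.8 = 10.2 V.
V_CE = 10.2 V > 0.2 V confirms active-region operation.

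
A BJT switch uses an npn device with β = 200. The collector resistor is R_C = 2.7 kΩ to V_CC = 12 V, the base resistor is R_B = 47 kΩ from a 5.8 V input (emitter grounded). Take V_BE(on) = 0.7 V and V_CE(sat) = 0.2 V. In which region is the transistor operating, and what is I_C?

Assume active: I_B = (5.8 − 0.7)/47 = 0.109 mA, giving I_C = β·I_B = 21.7 mA.
But then V_CE = 12 − 21.7×2.7 = -46.6 V < V_CE(sat) = 0.2 V — impossible in the active region.
So the transistor is saturated. With V_CE = 0.2 V, I_C = (V_CC − 0.2)/R_C = 11.8/2.7 = 4.37 mA.
Check: β·I_B = 21.7 mA > I_C = 4.37 mA, confirming saturation.

saturation; I_C ≈ 4.4 mA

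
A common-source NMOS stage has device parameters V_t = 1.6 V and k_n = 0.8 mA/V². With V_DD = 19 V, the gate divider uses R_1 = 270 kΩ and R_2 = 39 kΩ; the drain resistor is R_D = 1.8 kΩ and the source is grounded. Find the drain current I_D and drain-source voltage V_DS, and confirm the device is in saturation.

I_D ≈ 0.25 mA, V_DS ≈ 19 V

V_G = V_DD·R_2/(R_1+R_2) = 19×39/309 = 2.4 V. With the source grounded, V_GS = V_G = 2.4 V.
Assume saturation: I_D = (k_n/2)(V_GS − V_t)² = (0.8/2)×(2.4 − 1.6)² = 0.4×0.798² = 0.255 mA.
V_DS = V_DD − I_D·R_D = 19 − 0.255×1.8 = 18.5 V.
Saturation requires V_DS ≥ V_GS − V_t = 0.798 V; 18.5 ≥ 0.798 ✓.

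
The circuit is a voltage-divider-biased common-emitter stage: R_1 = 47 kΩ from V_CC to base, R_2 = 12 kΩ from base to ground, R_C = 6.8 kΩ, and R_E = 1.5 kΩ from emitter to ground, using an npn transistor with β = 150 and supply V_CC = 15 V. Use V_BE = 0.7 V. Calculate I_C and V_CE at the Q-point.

I_C ≈ 1.5 mA, V_CE ≈ 2.6 V

Thevenize the base divider: V_Th = V_CC·R_2/(R_1+R_2) = 15×12/59 = 3.05 V, R_Th = R_1‖R_2 = 9.56 kΩ.
Base-emitter loop: V_Th = I_B·R_Th + V_BE + (β+1)I_B·R_E, so I_B = (3.05 − 0.7) / (9.56 + 151×1.5) = 0.00996 mA.
I_C = β·I_B = 150×0.00996 = 1.49 mA, and I_E = (β+1)I_B = 1.5 mA.
V_CE = V_CC − I_C·R_C − I_E·R_E = 15 − 1.49×6.8 − 1.5×1.5 = 2.59 V.
V_CE = 2.59 V > 0.2 V confirms active-region operation.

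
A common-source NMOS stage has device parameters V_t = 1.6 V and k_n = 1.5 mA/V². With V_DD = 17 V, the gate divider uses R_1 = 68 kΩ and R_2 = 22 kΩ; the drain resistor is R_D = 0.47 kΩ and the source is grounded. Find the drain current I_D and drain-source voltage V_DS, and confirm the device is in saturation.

I_D ≈ 4.9 mA, V_DS ≈ 15 V

V_G = V_DD·R_2/(R_1+R_2) = 17×22/90 = 4.16 V. With the source grounded, V_GS = V_G = 4.16 V.
Assume saturation: I_D = (k_n/2)(V_GS − V_t)² = (1.5/2)×(4.16 − 1.6)² = 0.75×2.56² = 4.9 mA.
V_DS = V_DD − I_D·R_D = 17 − 4.9×0.47 = 14.7 V.
Saturation requires V_DS ≥ V_GS − V_t = 2.56 V; 14.7 ≥ 2.56 ✓.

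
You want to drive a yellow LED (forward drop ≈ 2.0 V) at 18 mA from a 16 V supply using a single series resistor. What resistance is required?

R ≈ 0.78 kΩ

The resistor drops V_S − V_D = 16 − 2.0 = 14 V at 18 mA.
R = 14 V / 18 mA = 0.778 kΩ.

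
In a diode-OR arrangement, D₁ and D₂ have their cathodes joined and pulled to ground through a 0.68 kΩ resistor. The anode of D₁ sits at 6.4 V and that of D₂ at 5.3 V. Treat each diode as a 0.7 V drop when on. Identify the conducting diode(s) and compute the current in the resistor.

Only D₁ conducts; I_R ≈ 8.4 mA

Assume both conduct. Then node N would need to be at both 6.4−0.7 = 5.7 V and 5.3−0.7 = 4.6 V, which is impossible.
Assume only D₁ conducts: V_N = 6.4 − 0.7 = 5.7 V, so I_R = 5.7/0.68 = 8.38 mA.
Check D₂: its anode-to-cathode voltage is 5.3 − 5.7 = -0.4 V < 0.7 V, so it is off. The assumption is consistent.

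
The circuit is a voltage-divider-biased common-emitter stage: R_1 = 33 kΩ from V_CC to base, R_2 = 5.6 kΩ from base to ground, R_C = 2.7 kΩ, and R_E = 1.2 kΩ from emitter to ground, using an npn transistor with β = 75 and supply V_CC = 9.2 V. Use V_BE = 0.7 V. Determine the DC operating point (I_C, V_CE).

Thevenize the base divider: V_Th = V_CC·R_2/(R_1+R_2) = 9.2×5.6/38.6 = 1.33 V, R_Th = R_1‖R_2 = 4.79 kΩ.
Base-emitter loop: V_Th = I_B·R_Th + V_BE + (β+1)I_B·R_E, so I_B = (1.33 − 0.7) / (4.79 + 76×1.2) = 0.00661 mA.
I_C = β·I_B = 75×0.00661 = 0.496 mA, and I_E = (β+1)I_B = 0.503 mA.
V_CE = V_CC − I_C·R_C − I_E·R_E = 9.2 − 0.496×2.7 − 0.503×1.2 = 7.26 V.
V_CE = 7.26 V > 0.2 V confirms active-region operation.

I_C ≈ 0.5 mA, V_CE ≈ 7.3 V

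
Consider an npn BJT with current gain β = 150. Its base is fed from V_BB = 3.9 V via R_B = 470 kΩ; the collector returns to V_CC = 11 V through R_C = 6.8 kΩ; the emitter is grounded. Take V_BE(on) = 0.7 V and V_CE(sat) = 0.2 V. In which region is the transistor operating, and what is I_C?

active; I_C ≈ 1 mA

Assume active. Base-emitter loop: I_B = (V_BB − V_BE)/R_B = (3.9 − 0.7)/470 = 0.00681 mA.
I_C = β·I_B = 150×0.00681 = 1.02 mA.
V_CE = V_CC − I_C·R_C = 11 − 1.02×6.8 = 4.06 V > V_CE(sat), so the active-region assumption holds.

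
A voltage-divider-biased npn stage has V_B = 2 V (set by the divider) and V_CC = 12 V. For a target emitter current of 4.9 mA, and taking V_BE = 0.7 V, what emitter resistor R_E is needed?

V_E = V_B − V_BE = 2 − 0.7 = 1.3 V.
R_E = V_E / I_E = 1.3 / 4.9 = 0.265 kΩ.

R_E ≈ 0.27 kΩ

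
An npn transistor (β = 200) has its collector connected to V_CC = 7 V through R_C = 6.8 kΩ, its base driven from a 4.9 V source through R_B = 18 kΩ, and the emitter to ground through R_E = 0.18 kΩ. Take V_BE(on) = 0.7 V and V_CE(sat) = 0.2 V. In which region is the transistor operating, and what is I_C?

saturation; I_C ≈ 0.97 mA

Assume active: I_B = (4.9 − 0.7)/(18 + 201×0.18) = 0.0775 mA, I_C = β·I_B = 15.5 mA.
Then V_CE = 7 − 15.5×6.8 − 15.6×0.18 = -101 V < 0.2 V — the active assumption fails.
Re-solve with V_CE = 0.2 V. KCL at the emitter: V_E/R_E = (V_BB−0.7−V_E)/R_B + (V_CC−0.2−V_E)/R_C, giving V_E = 0.214 V.
I_C = (V_CC − 0.2 − V_E)/R_C = (6.8 − 0.214)/6.8 = 0.969 mA.
Check: I_B = (4.2 − 0.214)/18 = 0.221 mA, and β·I_B = 44.3 mA > I_C, confirming saturation.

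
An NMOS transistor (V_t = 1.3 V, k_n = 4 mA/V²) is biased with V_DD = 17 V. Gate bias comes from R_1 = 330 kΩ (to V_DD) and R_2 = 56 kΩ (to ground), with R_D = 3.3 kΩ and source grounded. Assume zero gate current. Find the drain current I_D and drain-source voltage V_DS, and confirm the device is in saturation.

I_D ≈ 2.7 mA, V_DS ≈ 8 V

V_G = V_DD·R_2/(R_1+R_2) = 17×56/386 = 2.47 V. With the source grounded, V_GS = V_G = 2.47 V.
Assume saturation: I_D = (k_n/2)(V_GS − V_t)² = (4/2)×(2.47 − 1.3)² = 2×1.17² = 2.72 mA.
V_DS = V_DD − I_D·R_D = 17 − 2.72×3.3 = 8.02 V.
Saturation requires V_DS ≥ V_GS − V_t = 1.17 V; 8.02 ≥ 1.17 ✓.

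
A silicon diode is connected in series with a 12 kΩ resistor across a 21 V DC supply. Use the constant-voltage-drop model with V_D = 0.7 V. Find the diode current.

I ≈ 1.7 mA

KVL around the loop: 21 = V_D + I·R = 0.7 + I × 12 kΩ.
So I = (21 − 0.7) / 12 kΩ = 20.3 / 12 = 1.69 mA.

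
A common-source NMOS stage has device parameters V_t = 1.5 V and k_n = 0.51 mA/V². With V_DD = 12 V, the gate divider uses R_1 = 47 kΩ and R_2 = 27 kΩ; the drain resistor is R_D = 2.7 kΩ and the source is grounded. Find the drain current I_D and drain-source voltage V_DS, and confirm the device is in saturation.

I_D ≈ 2.1 mA, V_DS ≈ 6.3 V

V_G = V_DD·R_2/(R_1+R_2) = 12×27/74 = 4.38 V. With the source grounded, V_GS = V_G = 4.38 V.
Assume saturation: I_D = (k_n/2)(V_GS − V_t)² = (0.51/2)×(4.38 − 1.5)² = 0.255×2.88² = 2.11 mA.
V_DS = V_DD − I_D·R_D = 12 − 2.11×2.7 = 6.3 V.
Saturation requires V_DS ≥ V_GS − V_t = 2.88 V; 6.3 ≥ 2.88 ✓.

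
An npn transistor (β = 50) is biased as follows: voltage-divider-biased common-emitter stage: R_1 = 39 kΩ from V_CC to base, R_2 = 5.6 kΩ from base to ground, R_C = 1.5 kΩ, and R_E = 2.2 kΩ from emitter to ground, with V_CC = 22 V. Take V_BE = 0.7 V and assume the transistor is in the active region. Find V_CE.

V_CE ≈ 19 V

Thevenize the base divider: V_Th = V_CC·R_2/(R_1+R_2) = 22×5.6/44.6 = 2.76 V, R_Th = R_1‖R_2 = 4.9 kΩ.
Base-emitter loop: V_Th = I_B·R_Th + V_BE + (β+1)I_B·R_E, so I_B = (2.76 − 0.7) / (4.9 + 51×2.2) = 0.0176 mA.
I_C = β·I_B = 50×0.0176 = 0.881 mA, and I_E = (β+1)I_B = 0.898 mA.
V_CE = V_CC − I_C·R_C − I_E·R_E = 22 − 0.881×1.5 − 0.898×2.2 = 18.7 V.
V_CE = 18.7 V > 0.2 V confirms active-region operation.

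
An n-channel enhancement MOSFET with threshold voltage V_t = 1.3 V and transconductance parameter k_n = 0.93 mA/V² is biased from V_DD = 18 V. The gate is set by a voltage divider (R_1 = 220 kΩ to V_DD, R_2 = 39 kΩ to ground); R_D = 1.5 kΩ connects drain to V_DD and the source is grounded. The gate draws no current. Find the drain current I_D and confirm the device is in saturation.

V_G = V_DD·R_2/(R_1+R_2) = 18×39/259 = 2.71 V. With the source grounded, V_GS = V_G = 2.71 V.
Assume saturation: I_D = (k_n/2)(V_GS − V_t)² = (0.93/2)×(2.71 − 1.3)² = 0.465×1.41² = 0.925 mA.
V_DS = V_DD − I_D·R_D = 18 − 0.925×1.5 = 16.6 V.
Saturation requires V_DS ≥ V_GS − V_t = 1.41 V; 16.6 ≥ 1.41 ✓.

I_D ≈ 0.93 mA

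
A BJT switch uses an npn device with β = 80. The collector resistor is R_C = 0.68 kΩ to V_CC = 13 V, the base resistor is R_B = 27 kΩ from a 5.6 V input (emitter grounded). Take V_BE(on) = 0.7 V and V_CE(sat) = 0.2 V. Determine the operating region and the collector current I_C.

Assume active. Base-emitter loop: I_B = (V_BB − V_BE)/R_B = (5.6 − 0.7)/27 = 0.181 mA.
I_C = β·I_B = 80×0.181 = 14.5 mA.
V_CE = V_CC − I_C·R_C = 13 − 14.5×0.68 = 3.13 V > V_CE(sat), so the active-region assumption holds.

active; I_C ≈ 15 mA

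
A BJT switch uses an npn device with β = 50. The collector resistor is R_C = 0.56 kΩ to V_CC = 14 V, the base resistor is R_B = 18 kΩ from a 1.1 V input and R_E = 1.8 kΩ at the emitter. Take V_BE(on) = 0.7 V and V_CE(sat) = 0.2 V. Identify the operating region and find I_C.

active; I_C ≈ 0.18 mA

Assume active. Base-emitter loop: I_B = (V_BB − V_BE)/(R_B + (β+1)R_E) = (1.1 − 0.7)/(18 + 51×1.8) = 0.00364 mA.
I_C = β·I_B = 50×0.00364 = 0.182 mA.
V_CE = V_CC − I_C·R_C − I_E·R_E = 14 − 0.182×0.56 − 0.186×1.8 = 13.6 V > V_CE(sat), so the active-region assumption holds.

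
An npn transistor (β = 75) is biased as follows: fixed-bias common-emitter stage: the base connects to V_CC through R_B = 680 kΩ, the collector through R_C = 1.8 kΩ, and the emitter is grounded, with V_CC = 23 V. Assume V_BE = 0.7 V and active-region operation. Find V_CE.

Base loop: V_CC = I_B·R_B + V_BE, so I_B = (23 − 0.7)/680 kΩ = 0.0328 mA.
In the active region I_C = β·I_B = 75 × 0.0328 = 2.46 mA.
Collector loop: V_CE = V_CC − I_C·R_C = 23 − 2.46×1.8 = 18.6 V.
Since V_CE = 18.6 V > V_CE(sat) ≈ 0.2 V, the transistor is in the active region as assumed.

V_CE ≈ 19 V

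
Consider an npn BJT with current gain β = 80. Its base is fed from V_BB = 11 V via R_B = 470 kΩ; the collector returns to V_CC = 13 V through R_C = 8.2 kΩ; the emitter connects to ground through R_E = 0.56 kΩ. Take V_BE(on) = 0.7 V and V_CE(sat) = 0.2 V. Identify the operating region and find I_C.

saturation; I_C ≈ 1.5 mA

Assume active: I_B = (11 − 0.7)/(470 + 81×0.56) = 0.02 mA, I_C = β·I_B = 1.6 mA.
Then V_CE = 13 − 1.6×8.2 − 1.62×0.56 = -1.02 V < 0.2 V — the active assumption fails.
Re-solve with V_CE = 0.2 V. KCL at the emitter: V_E/R_E = (V_BB−0.7−V_E)/R_B + (V_CC−0.2−V_E)/R_C, giving V_E = 0.829 V.
I_C = (V_CC − 0.2 − V_E)/R_C = (12.8 − 0.829)/8.2 = 1.46 mA.
Check: I_B = (10.3 − 0.829)/470 = 0.0202 mA, and β·I_B = 1.61 mA > I_C, confirming saturation.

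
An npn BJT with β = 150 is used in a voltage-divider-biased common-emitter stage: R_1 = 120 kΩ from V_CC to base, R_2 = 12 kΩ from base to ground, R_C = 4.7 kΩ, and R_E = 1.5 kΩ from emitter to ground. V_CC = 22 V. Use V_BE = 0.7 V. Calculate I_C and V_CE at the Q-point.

I_C ≈ 0.82 mA, V_CE ≈ 17 V

Thevenize the base divider: V_Th = V_CC·R_2/(R_1+R_2) = 22×12/132 = 2 V, R_Th = R_1‖R_2 = 10.9 kΩ.
Base-emitter loop: V_Th = I_B·R_Th + V_BE + (β+1)I_B·R_E, so I_B = (2 − 0.7) / (10.9 + 151×1.5) = 0.00548 mA.
I_C = β·I_B = 150×0.00548 = 0.821 mA, and I_E = (β+1)I_B = 0.827 mA.
V_CE = V_CC − I_C·R_C − I_E·R_E = 22 − 0.821×4.7 − 0.827×1.5 = 16.9 V.
V_CE = 16.9 V > 0.2 V confirms active-region operation.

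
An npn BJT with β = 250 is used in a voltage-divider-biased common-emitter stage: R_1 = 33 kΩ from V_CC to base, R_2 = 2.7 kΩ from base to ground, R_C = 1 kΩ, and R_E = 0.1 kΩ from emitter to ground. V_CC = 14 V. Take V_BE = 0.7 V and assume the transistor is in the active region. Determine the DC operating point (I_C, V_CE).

Thevenize the base divider: V_Th = V_CC·R_2/(R_1+R_2) = 14×2.7/35.7 = 1.06 V, R_Th = R_1‖R_2 = 2.5 kΩ.
Base-emitter loop: V_Th = I_B·R_Th + V_BE + (β+1)I_B·R_E, so I_B = (1.06 − 0.7) / (2.5 + 251×0.1) = 0.013 mA.
I_C = β·I_B = 250×0.013 = 3.25 mA, and I_E = (β+1)I_B = 3.26 mA.
V_CE = V_CC − I_C·R_C − I_E·R_E = 14 − 3.25×1 − 3.26×0.1 = 10.4 V.
V_CE = 10.4 V > 0.2 V confirms active-region operation.

I_C ≈ 3.3 mA, V_CE ≈ 10 V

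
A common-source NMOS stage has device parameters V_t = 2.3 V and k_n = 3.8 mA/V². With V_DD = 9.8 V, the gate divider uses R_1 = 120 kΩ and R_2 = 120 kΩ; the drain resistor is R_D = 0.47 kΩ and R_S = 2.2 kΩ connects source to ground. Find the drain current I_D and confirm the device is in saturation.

I_D ≈ 0.87 mA

V_G = V_DD·R_2/(R_1+R_2) = 9.8×120/240 = 4.9 V.
Assume saturation: I_D = (k_n/2)(V_GS − V_t)² with V_GS = V_G − I_D·R_S = 4.9 − 2.2·I_D.
Substituting gives 9.2·I_D² − 22.7·I_D + 12.8 = 0, with roots I_D = 0.874 or 1.6 mA.
The root I_D = 1.6 mA gives V_GS = 1.38 V ≤ V_t, so take I_D = 0.874 mA.
Then V_GS = 2.98 V and V_DS = V_DD − I_D(R_D+R_S) = 9.8 − 0.874×2.67 = 7.47 V.
Saturation requires V_DS ≥ V_GS − V_t = 0.678 V; 7.47 ≥ 0.678 ✓.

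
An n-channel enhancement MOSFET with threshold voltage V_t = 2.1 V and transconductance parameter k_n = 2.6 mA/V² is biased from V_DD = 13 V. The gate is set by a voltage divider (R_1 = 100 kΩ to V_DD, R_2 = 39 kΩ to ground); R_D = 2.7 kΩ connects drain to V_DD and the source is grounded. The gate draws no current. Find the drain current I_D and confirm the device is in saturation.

V_G = V_DD·R_2/(R_1+R_2) = 13×39/139 = 3.65 V. With the source grounded, V_GS = V_G = 3.65 V.
Assume saturation: I_D = (k_n/2)(V_GS − V_t)² = (2.6/2)×(3.65 − 2.1)² = 1.3×1.55² = 3.11 mA.
V_DS = V_DD − I_D·R_D = 13 − 3.11×2.7 = 4.59 V.
Saturation requires V_DS ≥ V_GS − V_t = 1.55 V; 4.59 ≥ 1.55 ✓.

I_D ≈ 3.1 mA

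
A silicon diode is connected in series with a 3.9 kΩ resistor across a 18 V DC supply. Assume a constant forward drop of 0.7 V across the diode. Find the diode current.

KVL around the loop: 18 = V_D + I·R = 0.7 + I × 3.9 kΩ.
So I = (18 − 0.7) / 3.9 kΩ = 17.3 / 3.9 = 4.44 mA.

I ≈ 4.4 mA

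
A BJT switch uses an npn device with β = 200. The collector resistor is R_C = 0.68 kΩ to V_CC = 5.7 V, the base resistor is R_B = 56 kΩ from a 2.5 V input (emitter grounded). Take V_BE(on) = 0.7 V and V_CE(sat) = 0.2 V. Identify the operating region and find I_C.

active; I_C ≈ 6.4 mA

Assume active. Base-emitter loop: I_B = (V_BB − V_BE)/R_B = (2.5 − 0.7)/56 = 0.0321 mA.
I_C = β·I_B = 200×0.0321 = 6.43 mA.
V_CE = V_CC − I_C·R_C = 5.7 − 6.43×0.68 = 1.33 V > V_CE(sat), so the active-region assumption holds.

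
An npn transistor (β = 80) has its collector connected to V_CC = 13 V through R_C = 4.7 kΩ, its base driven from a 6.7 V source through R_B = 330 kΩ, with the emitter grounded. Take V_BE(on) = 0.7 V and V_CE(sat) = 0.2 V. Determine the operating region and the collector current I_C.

active; I_C ≈ 1.5 mA

Assume active. Base-emitter loop: I_B = (V_BB − V_BE)/R_B = (6.7 − 0.7)/330 = 0.0182 mA.
I_C = β·I_B = 80×0.0182 = 1.45 mA.
V_CE = V_CC − I_C·R_C = 13 − 1.45×4.7 = 6.16 V > V_CE(sat), so the active-region assumption holds.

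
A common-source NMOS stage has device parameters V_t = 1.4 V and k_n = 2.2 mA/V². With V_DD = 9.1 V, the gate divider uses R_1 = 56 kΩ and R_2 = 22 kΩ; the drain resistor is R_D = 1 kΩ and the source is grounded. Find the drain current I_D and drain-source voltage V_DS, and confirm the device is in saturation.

I_D ≈ 1.5 mA, V_DS ≈ 7.6 V

V_G = V_DD·R_2/(R_1+R_2) = 9.1×22/78 = 2.57 V. With the source grounded, V_GS = V_G = 2.57 V.
Assume saturation: I_D = (k_n/2)(V_GS − V_t)² = (2.2/2)×(2.57 − 1.4)² = 1.1×1.17² = 1.5 mA.
V_DS = V_DD − I_D·R_D = 9.1 − 1.5×1 = 7.6 V.
Saturation requires V_DS ≥ V_GS − V_t = 1.17 V; 7.6 ≥ 1.17 ✓.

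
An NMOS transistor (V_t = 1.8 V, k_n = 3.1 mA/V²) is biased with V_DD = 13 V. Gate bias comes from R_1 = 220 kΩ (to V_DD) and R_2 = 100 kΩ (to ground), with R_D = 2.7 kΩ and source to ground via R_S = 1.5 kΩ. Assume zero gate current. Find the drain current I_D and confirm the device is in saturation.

I_D ≈ 0.98 mA

V_G = V_DD·R_2/(R_1+R_2) = 13×100/320 = 4.06 V.
Assume saturation: I_D = (k_n/2)(V_GS − V_t)² with V_GS = V_G − I_D·R_S = 4.06 − 1.5·I_D.
Substituting gives 3.49·I_D² − 11.5·I_D + 7.93 = 0, with roots I_D = 0.979 or 2.32 mA.
The root I_D = 2.32 mA gives V_GS = 0.575 V ≤ V_t, so take I_D = 0.979 mA.
Then V_GS = 2.59 V and V_DS = V_DD − I_D(R_D+R_S) = 13 − 0.979×4.2 = 8.89 V.
Saturation requires V_DS ≥ V_GS − V_t = 0.795 V; 8.89 ≥ 0.795 ✓.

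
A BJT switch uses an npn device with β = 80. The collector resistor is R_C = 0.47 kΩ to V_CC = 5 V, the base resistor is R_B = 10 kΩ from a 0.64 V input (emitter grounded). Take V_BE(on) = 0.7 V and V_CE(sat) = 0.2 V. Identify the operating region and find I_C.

cutoff; I_C ≈ 0

V_BB = 0.64 V ≤ V_BE(on) = 0.7 V, so the base-emitter junction is not forward biased.
The transistor is in cutoff: I_B = I_C = 0.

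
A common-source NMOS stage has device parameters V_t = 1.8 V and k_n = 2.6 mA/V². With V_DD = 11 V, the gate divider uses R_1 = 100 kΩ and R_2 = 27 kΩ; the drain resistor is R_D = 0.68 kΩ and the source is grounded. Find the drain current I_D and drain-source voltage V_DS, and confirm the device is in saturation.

V_G = V_DD·R_2/(R_1+R_2) = 11×27/127 = 2.34 V. With the source grounded, V_GS = V_G = 2.34 V.
Assume saturation: I_D = (k_n/2)(V_GS − V_t)² = (2.6/2)×(2.34 − 1.8)² = 1.3×0.539² = 0.377 mA.
V_DS = V_DD − I_D·R_D = 11 − 0.377×0.68 = 10.7 V.
Saturation requires V_DS ≥ V_GS − V_t = 0.539 V; 10.7 ≥ 0.539 ✓.

I_D ≈ 0.38 mA, V_DS ≈ 11 V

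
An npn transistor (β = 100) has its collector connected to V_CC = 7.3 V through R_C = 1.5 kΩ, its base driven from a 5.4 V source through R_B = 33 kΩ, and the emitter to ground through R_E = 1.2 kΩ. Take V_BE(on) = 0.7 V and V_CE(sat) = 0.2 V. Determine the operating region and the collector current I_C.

Assume active: I_B = (5.4 − 0.7)/(33 + 101×1.2) = 0.0305 mA, I_C = β·I_B = 3.05 mA.
Then V_CE = 7.3 − 3.05×1.5 − 3.08×1.2 = -0.966 V < 0.2 V — the active assumption fails.
Re-solve with V_CE = 0.2 V. KCL at the emitter: V_E/R_E = (V_BB−0.7−V_E)/R_B + (V_CC−0.2−V_E)/R_C, giving V_E = 3.19 V.
I_C = (V_CC − 0.2 − V_E)/R_C = (7.1 − 3.19)/1.5 = 2.61 mA.
Check: I_B = (4.7 − 3.19)/33 = 0.0459 mA, and β·I_B = 4.59 mA > I_C, confirming saturation.

saturation; I_C ≈ 2.6 mA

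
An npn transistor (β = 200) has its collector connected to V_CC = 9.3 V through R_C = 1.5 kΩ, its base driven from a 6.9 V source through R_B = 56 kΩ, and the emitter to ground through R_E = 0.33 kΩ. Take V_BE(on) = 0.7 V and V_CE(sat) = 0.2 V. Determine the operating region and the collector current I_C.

saturation; I_C ≈ 5 mA

Assume active: I_B = (6.9 − 0.7)/(56 + 201×0.33) = 0.0507 mA, I_C = β·I_B = 10.1 mA.
Then V_CE = 9.3 − 10.1×1.5 − 10.2×0.33 = -9.27 V < 0.2 V — the active assumption fails.
Re-solve with V_CE = 0.2 V. KCL at the emitter: V_E/R_E = (V_BB−0.7−V_E)/R_B + (V_CC−0.2−V_E)/R_C, giving V_E = 1.66 V.
I_C = (V_CC − 0.2 − V_E)/R_C = (9.1 − 1.66)/1.5 = 4.96 mA.
Check: I_B = (6.2 − 1.66)/56 = 0.081 mA, and β·I_B = 16.2 mA > I_C, confirming saturation.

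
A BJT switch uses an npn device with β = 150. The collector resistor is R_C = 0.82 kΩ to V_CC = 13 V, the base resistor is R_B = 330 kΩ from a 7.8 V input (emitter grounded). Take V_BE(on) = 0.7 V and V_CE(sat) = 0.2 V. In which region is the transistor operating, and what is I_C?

active; I_C ≈ 3.2 mA

Assume active. Base-emitter loop: I_B = (V_BB − V_BE)/R_B = (7.8 − 0.7)/330 = 0.0215 mA.
I_C = β·I_B = 150×0.0215 = 3.23 mA.
V_CE = V_CC − I_C·R_C = 13 − 3.23×0.82 = 10.4 V > V_CE(sat), so the active-region assumption holds.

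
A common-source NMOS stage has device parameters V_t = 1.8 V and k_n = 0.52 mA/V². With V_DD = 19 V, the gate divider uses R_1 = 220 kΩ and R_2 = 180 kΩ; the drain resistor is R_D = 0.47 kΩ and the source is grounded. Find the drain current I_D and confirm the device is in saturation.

V_G = V_DD·R_2/(R_1+R_2) = 19×180/400 = 8.55 V. With the source grounded, V_GS = V_G = 8.55 V.
Assume saturation: I_D = (k_n/2)(V_GS − V_t)² = (0.52/2)×(8.55 − 1.8)² = 0.26×6.75² = 11.8 mA.
V_DS = V_DD − I_D·R_D = 19 − 11.8×0.47 = 13.4 V.
Saturation requires V_DS ≥ V_GS − V_t = 6.75 V; 13.4 ≥ 6.75 ✓.

I_D ≈ 12 mA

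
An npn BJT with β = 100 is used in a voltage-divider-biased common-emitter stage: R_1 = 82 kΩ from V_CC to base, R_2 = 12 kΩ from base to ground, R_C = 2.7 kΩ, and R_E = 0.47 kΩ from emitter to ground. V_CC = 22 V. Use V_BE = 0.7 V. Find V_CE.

Thevenize the base divider: V_Th = V_CC·R_2/(R_1+R_2) = 22×12/94 = 2.81 V, R_Th = R_1‖R_2 = 10.5 kΩ.
Base-emitter loop: V_Th = I_B·R_Th + V_BE + (β+1)I_B·R_E, so I_B = (2.81 − 0.7) / (10.5 + 101×0.47) = 0.0364 mA.
I_C = β·I_B = 100×0.0364 = 3.64 mA, and I_E = (β+1)I_B = 3.68 mA.
V_CE = V_CC − I_C·R_C − I_E·R_E = 22 − 3.64×2.7 − 3.68×0.47 = 10.4 V.
V_CE = 10.4 V > 0.2 V confirms active-region operation.

V_CE ≈ 10 V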